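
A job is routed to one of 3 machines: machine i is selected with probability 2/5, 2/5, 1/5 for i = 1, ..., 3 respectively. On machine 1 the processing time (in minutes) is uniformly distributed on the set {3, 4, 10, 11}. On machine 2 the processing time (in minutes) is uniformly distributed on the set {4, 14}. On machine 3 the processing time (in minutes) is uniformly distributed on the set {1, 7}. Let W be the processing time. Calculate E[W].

E[W | machine 1] = (3+4+10+11)/4 = 7.
E[W | machine 2] = (4+14)/2 = 9.
E[W | machine 3] = (1+7)/2 = 4.
E[W] = (2/5)·(7) + (2/5)·(9) + (1/5)·(4) = 36/5.

36/5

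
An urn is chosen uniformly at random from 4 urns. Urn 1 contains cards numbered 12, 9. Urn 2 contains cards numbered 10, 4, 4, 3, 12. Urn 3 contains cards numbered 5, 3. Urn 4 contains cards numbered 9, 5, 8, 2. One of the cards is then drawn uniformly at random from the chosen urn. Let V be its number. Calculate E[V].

E[V | urn 1] = (12+9)/2 = 21/2.
E[V | urn 2] = (10+4+4+3+12)/5 = 33/5.
E[V | urn 3] = (5+3)/2 = 4.
E[V | urn 4] = (9+5+8+2)/4 = 6.
E[V] = (1/4)·(21/2) + (1/4)·(33/5) + (1/4)·(4) + (1/4)·(6) = 271/40.

271/40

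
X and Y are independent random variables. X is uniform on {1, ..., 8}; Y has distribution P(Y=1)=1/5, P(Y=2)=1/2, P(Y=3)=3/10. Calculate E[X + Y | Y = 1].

11/2

P(Y = 1) = 1/5.
Summing (X+Y)·P(x,y) over outcomes with Y = 1 gives 11/10.
E[X + Y | Y = 1] = (11/10) / (1/5) = 11/2.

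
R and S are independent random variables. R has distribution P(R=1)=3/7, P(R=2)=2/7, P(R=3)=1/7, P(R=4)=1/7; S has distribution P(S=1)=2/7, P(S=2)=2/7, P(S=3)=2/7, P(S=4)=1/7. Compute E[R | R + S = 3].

7/5

P(R + S = 3) = 10/49.
Summing R·P(x,y) over outcomes with R + S = 3 gives 2/7.
E[R | R + S = 3] = (2/7) / (10/49) = 7/5.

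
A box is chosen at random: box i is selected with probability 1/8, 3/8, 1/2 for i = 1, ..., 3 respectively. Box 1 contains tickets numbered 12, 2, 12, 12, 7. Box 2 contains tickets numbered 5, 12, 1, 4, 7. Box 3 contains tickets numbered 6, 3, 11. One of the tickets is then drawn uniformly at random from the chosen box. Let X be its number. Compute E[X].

E[X | box 1] = (12+2+12+12+7)/5 = 9.
E[X | box 2] = (5+12+1+4+7)/5 = 29/5.
E[X | box 3] = (6+3+11)/3 = 20/3.
By the law of total expectation,
E[X] = (1/8)·(9) + (3/8)·(29/5) + (1/2)·(20/3) = 199/30.

199/30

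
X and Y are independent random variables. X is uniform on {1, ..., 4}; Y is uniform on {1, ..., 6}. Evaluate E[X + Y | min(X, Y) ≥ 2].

7

P(min(X, Y) ≥ 2) = 5/8.
Summing (X+Y)·P(x,y) over outcomes with min(X, Y) ≥ 2 gives 35/8.
E[X + Y | min(X, Y) ≥ 2] = (35/8) / (5/8) = 7.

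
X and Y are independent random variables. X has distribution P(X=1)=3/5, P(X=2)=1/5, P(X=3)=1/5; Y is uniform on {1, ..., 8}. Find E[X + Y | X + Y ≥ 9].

19/2

P(X + Y ≥ 9) = 1/5.
Summing (X+Y)·P(x,y) over outcomes with X + Y ≥ 9 gives 19/10.
E[X + Y | X + Y ≥ 9] = (19/10) / (1/5) = 19/2.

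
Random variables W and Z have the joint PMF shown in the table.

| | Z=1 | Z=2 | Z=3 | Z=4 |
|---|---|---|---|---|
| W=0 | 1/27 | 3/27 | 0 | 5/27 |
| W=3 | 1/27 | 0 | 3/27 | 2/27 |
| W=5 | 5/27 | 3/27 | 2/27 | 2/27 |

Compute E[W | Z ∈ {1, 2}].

P(Z ∈ {1, 2}) = 13/27.
Σ W·P over the event = 0·(1/27) + 0·(3/27) + 3·(1/27) + 5·(5/27) + 5·(3/27) = 43/27.
E[W | Z ∈ {1, 2}] = (43/27) / (13/27) = 43/13.

43/13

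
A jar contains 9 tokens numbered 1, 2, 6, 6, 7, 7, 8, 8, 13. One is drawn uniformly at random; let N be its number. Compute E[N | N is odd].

P(N is odd) = 4/9.
Σ over the event: 1·1/9 + 7·2/9 + 13·1/9 = 28/9.
E[N | N is odd] = (28/9) / (4/9) = 7.

7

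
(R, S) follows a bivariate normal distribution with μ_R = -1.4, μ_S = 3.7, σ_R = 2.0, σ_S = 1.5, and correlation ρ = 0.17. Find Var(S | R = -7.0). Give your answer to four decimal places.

The conditional variance in a bivariate normal is σ_S²(1 − ρ²), independent of x.
Var(S | R=-7.0) = (1.5)²·(1 − (0.17)²) = 2.25·0.9711 = 2.1850.

2.1850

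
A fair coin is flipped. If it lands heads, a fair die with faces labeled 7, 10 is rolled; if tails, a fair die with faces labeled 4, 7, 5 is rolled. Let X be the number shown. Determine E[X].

E[X | heads] = (7+10)/2 = 17/2.
E[X | tails] = (4+7+5)/3 = 16/3.
By the law of total expectation,
E[X] = (1/2)·(17/2) + (1/2)·(16/3) = 83/12.

83/12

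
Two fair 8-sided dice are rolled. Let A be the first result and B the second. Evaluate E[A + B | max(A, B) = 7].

P(max(A, B) = 7) = 13/64.
Summing (A+B)·P(x,y) over outcomes with max(A, B) = 7 gives 35/16.
E[A + B | max(A, B) = 7] = (35/16) / (13/64) = 140/13.

140/13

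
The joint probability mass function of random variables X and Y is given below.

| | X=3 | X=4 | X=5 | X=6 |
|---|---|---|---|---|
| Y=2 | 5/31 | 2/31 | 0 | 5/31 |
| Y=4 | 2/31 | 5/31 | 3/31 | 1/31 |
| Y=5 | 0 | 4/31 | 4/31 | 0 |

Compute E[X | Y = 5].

9/2

P(Y = 5) = 8/31.
Σ X·P over the event = 4·(4/31) + 5·(4/31) = 36/31.
E[X | Y = 5] = (36/31) / (8/31) = 9/2.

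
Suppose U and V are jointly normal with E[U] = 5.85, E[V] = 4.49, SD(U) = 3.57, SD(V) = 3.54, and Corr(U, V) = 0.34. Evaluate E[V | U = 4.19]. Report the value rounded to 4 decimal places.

3.9303

For a bivariate normal, E[V | U=x] = μ_V + ρ·(σ_V/σ_U)·(x − μ_U).
E[V | U=4.19] = 4.49 + (0.34)·(3.54/3.57)·(4.19 − (5.85)) = 4.49 + (0.33714)·(-1.66) = 3.9303.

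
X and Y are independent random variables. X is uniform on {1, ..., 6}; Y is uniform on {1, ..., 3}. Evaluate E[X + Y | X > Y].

P(X > Y) = 2/3.
Summing (X+Y)·P(x,y) over outcomes with X > Y gives 25/6.
E[X + Y | X > Y] = (25/6) / (2/3) = 25/4.

25/4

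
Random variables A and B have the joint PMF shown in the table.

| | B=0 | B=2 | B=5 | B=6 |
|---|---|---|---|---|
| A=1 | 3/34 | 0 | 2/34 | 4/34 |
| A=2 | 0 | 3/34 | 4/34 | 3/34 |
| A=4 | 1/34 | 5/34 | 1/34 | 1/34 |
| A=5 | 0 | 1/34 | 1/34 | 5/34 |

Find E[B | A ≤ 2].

P(A ≤ 2) = 19/34.
Σ B·P over the event = 0·(3/34) + 5·(2/34) + 6·(4/34) + 2·(3/34) + 5·(4/34) + 6·(3/34) = 39/17.
E[B | A ≤ 2] = (39/17) / (19/34) = 78/19.

78/19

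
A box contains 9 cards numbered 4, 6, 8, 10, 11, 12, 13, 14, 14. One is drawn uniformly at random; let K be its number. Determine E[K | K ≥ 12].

53/4

P(K ≥ 12) = 4/9.
Σ over the event: 12·1/9 + 13·1/9 + 14·2/9 = 53/9.
E[K | K ≥ 12] = (53/9) / (4/9) = 53/4.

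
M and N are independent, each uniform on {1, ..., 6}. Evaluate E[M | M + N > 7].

P(M + N > 7) = 5/12.
Summing M·P(x,y) over outcomes with M + N > 7 gives 35/18.
E[M | M + N > 7] = (35/18) / (5/12) = 14/3.

14/3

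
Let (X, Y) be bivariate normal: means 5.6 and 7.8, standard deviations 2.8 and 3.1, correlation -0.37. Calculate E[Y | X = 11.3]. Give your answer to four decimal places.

5.4650

E[Y | X=x] = μ_Y + ρ(σ_Y/σ_X)(x − μ_X) for jointly normal variables.
E[Y | X=11.3] = 7.8 + (-0.37)·(3.1/2.8)·(11.3 − (5.6)) = 7.8 + (-0.409643)·(5.7) = 5.4650.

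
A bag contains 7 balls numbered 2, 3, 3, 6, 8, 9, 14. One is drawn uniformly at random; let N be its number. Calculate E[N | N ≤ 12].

P(N ≤ 12) = 6/7.
Σ over the event: 2·1/7 + 3·2/7 + 6·1/7 + 8·1/7 + 9·1/7 = 31/7.
E[N | N ≤ 12] = (31/7) / (6/7) = 31/6.

31/6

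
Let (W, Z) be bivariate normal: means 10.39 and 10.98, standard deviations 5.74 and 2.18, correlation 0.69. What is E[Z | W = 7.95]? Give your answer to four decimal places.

10.3406

E[Z | W=x] = μ_Z + ρ(σ_Z/σ_W)(x − μ_W) for jointly normal variables.
E[Z | W=7.95] = 10.98 + (0.69)·(2.18/5.74)·(7.95 − (10.39)) = 10.98 + (0.26206)·(-2.44) = 10.3406.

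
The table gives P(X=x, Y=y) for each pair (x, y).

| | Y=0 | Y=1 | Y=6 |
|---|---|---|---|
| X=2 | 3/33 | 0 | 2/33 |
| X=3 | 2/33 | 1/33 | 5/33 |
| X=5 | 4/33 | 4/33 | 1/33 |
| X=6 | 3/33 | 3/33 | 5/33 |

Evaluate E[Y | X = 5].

10/9

P(X = 5) = 3/11.
Σ Y·P over the event = 0·(4/33) + 1·(4/33) + 6·(1/33) = 10/33.
E[Y | X = 5] = (10/33) / (3/11) = 10/9.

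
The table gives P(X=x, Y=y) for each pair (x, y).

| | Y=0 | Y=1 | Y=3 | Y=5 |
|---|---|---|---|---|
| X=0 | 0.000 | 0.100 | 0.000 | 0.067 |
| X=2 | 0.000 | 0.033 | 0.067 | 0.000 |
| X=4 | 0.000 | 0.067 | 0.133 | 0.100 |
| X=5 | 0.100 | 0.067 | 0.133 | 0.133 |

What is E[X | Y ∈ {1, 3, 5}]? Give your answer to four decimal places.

P(Y ∈ {1, 3, 5}) = 0.900.
Summing X·P(X=x,Y=y) over the conditioning event gives 3.065.
E[X | Y ∈ {1, 3, 5}] = (3.065) / (0.900) = 3.4056.

3.4056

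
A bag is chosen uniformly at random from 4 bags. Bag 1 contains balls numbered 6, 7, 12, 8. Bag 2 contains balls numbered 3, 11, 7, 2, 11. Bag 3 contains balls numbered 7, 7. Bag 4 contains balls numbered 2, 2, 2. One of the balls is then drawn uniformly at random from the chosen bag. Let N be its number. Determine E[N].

E[N | bag 1] = (6+7+12+8)/4 = 33/4.
E[N | bag 2] = (3+11+7+2+11)/5 = 34/5.
E[N | bag 3] = (7+7)/2 = 7.
E[N | bag 4] = (2+2+2)/3 = 2.
E[N] = (1/4)·(33/4) + (1/4)·(34/5) + (1/4)·(7) + (1/4)·(2) = 481/80.

481/80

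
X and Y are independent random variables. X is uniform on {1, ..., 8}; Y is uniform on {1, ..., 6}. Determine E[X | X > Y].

160/27

P(X > Y) = 9/16.
Summing X·P(x,y) over outcomes with X > Y gives 10/3.
E[X | X > Y] = (10/3) / (9/16) = 160/27.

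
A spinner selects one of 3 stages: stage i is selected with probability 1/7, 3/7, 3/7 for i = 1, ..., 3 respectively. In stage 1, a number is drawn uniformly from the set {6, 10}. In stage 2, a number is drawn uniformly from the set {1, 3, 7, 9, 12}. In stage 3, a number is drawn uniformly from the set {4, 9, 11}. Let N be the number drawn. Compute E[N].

E[N | stage 1] = (6+10)/2 = 8.
E[N | stage 2] = (1+3+7+9+12)/5 = 32/5.
E[N | stage 3] = (4+9+11)/3 = 8.
By the law of total expectation,
E[N] = (1/7)·(8) + (3/7)·(32/5) + (3/7)·(8) = 256/35.

256/35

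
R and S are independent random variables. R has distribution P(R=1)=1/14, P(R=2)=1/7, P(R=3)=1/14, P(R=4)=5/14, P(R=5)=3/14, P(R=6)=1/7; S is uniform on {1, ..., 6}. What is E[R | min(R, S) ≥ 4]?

47/10

P(min(R, S) ≥ 4) = 5/14.
Summing R·P(x,y) over outcomes with min(R, S) ≥ 4 gives 47/28.
E[R | min(R, S) ≥ 4] = (47/28) / (5/14) = 47/10.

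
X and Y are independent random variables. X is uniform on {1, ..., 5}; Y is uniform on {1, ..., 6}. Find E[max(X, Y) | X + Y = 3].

P(X + Y = 3) = 1/15.
Summing max(X,Y)·P(x,y) over outcomes with X + Y = 3 gives 2/15.
E[max(X, Y) | X + Y = 3] = (2/15) / (1/15) = 2.

2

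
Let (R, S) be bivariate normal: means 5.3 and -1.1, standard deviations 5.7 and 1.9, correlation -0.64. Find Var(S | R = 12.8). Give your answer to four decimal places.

Var(S | R=x) = (1 − ρ²)·σ_S².
Var(S | R=12.8) = (1.9)²·(1 − (-0.64)²) = 3.61·0.5904 = 2.1313.

2.1313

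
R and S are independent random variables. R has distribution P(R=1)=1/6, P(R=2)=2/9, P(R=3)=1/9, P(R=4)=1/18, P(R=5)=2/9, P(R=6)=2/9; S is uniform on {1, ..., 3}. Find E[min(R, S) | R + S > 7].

P(R + S > 7) = 2/9.
Summing min(R,S)·P(x,y) over outcomes with R + S > 7 gives 16/27.
E[min(R, S) | R + S > 7] = (16/27) / (2/9) = 8/3.

8/3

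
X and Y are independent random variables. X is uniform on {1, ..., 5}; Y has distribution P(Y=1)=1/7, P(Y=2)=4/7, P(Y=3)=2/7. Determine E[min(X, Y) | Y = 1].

P(Y = 1) = 1/7.
Summing min(X,Y)·P(x,y) over outcomes with Y = 1 gives 1/7.
E[min(X, Y) | Y = 1] = (1/7) / (1/7) = 1.

1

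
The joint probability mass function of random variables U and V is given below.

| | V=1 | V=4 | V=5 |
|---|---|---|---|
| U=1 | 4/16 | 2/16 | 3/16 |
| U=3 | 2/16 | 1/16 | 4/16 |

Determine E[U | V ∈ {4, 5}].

2

P(V ∈ {4, 5}) = 5/8.
Σ U·P over the event = 1·(2/16) + 1·(3/16) + 3·(1/16) + 3·(4/16) = 5/4.
E[U | V ∈ {4, 5}] = (5/4) / (5/8) = 2.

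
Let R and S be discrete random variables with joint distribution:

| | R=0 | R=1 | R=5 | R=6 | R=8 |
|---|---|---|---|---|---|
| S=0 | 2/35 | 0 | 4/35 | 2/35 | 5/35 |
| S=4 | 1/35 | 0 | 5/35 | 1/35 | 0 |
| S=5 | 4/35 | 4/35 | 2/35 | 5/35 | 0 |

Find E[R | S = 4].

P(S = 4) = 1/5.
Summing R·P(R=x,S=y) over the conditioning event gives 31/35.
E[R | S = 4] = (31/35) / (1/5) = 31/7.

31/7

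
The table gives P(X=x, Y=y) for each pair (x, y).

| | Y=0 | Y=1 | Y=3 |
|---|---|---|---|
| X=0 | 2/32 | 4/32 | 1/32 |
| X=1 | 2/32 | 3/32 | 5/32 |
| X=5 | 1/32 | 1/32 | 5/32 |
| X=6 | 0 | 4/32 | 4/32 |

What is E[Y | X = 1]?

P(X = 1) = 5/16.
Σ Y·P over the event = 0·(2/32) + 1·(3/32) + 3·(5/32) = 9/16.
E[Y | X = 1] = (9/16) / (5/16) = 9/5.

9/5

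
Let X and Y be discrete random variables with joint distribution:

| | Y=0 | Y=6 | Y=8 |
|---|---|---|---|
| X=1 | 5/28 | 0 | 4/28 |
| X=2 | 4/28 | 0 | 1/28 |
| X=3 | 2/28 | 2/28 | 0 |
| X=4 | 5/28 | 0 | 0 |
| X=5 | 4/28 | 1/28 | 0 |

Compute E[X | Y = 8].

P(Y = 8) = 5/28.
Σ X·P over the event = 1·(4/28) + 2·(1/28) = 3/14.
E[X | Y = 8] = (3/14) / (5/28) = 6/5.

6/5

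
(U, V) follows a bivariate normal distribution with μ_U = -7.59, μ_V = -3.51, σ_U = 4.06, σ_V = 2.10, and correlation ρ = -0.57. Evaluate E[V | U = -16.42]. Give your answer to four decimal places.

For a bivariate normal, E[V | U=x] = μ_V + ρ·(σ_V/σ_U)·(x − μ_U).
E[V | U=-16.42] = -3.51 + (-0.57)·(2.10/4.06)·(-16.42 − (-7.59)) = -3.51 + (-0.29483)·(-8.83) = -0.9067.

-0.9067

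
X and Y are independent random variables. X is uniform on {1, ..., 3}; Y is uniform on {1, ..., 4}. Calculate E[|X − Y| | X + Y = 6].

Outcomes with X + Y = 6: (2,4), (3,3), each with probability 1/12.
E[|X − Y| | X + Y = 6] = (2 + 0) / 2 = 1.

1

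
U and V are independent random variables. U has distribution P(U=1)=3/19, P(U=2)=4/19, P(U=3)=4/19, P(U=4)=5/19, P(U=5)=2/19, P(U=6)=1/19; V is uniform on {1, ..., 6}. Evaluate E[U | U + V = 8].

P(U + V = 8) = 8/57.
Summing U·P(x,y) over outcomes with U + V = 8 gives 28/57.
E[U | U + V = 8] = (28/57) / (8/57) = 7/2.

7/2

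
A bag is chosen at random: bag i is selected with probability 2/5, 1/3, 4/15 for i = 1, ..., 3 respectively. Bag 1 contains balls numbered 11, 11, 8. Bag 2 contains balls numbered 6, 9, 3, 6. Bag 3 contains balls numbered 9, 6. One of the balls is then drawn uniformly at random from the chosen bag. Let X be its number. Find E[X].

8

E[X | bag 1] = (11+11+8)/3 = 10.
E[X | bag 2] = (6+9+3+6)/4 = 6.
E[X | bag 3] = (9+6)/2 = 15/2.
By the law of total expectation,
E[X] = (2/5)·(10) + (1/3)·(6) + (4/15)·(15/2) = 8.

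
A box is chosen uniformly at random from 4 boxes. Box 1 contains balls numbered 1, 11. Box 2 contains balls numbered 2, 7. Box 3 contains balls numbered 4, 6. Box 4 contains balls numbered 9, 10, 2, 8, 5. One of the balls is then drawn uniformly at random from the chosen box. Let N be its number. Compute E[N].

223/40

E[N | box 1] = (1+11)/2 = 6.
E[N | box 2] = (2+7)/2 = 9/2.
E[N | box 3] = (4+6)/2 = 5.
E[N | box 4] = (9+10+2+8+5)/5 = 34/5.
By the law of total expectation,
E[N] = (1/4)·(6) + (1/4)·(9/2) + (1/4)·(5) + (1/4)·(34/5) = 223/40.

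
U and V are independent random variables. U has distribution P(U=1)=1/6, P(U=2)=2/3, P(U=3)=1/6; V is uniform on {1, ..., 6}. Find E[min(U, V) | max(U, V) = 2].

13/9

P(max(U, V) = 2) = 1/4.
Summing min(U,V)·P(x,y) over outcomes with max(U, V) = 2 gives 13/36.
E[min(U, V) | max(U, V) = 2] = (13/36) / (1/4) = 13/9.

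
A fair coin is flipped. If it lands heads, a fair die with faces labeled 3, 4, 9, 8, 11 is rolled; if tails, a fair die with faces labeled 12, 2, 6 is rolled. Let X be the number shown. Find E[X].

E[X | heads] = (3+4+9+8+11)/5 = 7.
E[X | tails] = (12+2+6)/3 = 20/3.
By the law of total expectation,
E[X] = (1/2)·(7) + (1/2)·(20/3) = 41/6.

41/6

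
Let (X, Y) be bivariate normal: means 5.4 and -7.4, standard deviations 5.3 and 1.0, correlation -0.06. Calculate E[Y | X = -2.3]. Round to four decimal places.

-7.3128

The regression of Y on X has slope ρ·σ_Y/σ_X and passes through (μ_X, μ_Y).
E[Y | X=-2.3] = -7.4 + (-0.06)·(1.0/5.3)·(-2.3 − (5.4)) = -7.4 + (-0.011321)·(-7.7) = -7.3128.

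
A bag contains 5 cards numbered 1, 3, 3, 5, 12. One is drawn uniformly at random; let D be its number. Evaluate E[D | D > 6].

12

P(D > 6) = 1/5.
Σ over the event: 12·1/5 = 12/5.
E[D | D > 6] = (12/5) / (1/5) = 12.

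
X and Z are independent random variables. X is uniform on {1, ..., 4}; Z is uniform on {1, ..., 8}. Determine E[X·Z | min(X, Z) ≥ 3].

P(min(X, Z) ≥ 3) = 3/8.
Summing XZ·P(x,y) over outcomes with min(X, Z) ≥ 3 gives 231/32.
E[X·Z | min(X, Z) ≥ 3] = (231/32) / (3/8) = 77/4.

77/4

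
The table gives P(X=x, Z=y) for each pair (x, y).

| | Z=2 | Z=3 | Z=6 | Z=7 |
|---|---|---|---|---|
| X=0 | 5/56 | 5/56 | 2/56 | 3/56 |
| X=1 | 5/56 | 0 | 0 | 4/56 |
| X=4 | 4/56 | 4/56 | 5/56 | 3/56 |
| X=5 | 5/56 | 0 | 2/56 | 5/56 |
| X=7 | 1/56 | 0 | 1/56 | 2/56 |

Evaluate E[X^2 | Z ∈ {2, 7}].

14

P(Z ∈ {2, 7}) = 37/56.
Summing X^2·P(X=x,Z=y) over the conditioning event gives 37/4.
E[X^2 | Z ∈ {2, 7}] = (37/4) / (37/56) = 14.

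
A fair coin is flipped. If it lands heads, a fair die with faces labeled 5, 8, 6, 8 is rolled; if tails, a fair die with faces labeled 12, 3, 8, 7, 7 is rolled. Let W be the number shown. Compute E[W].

283/40

E[W | heads] = (5+8+6+8)/4 = 27/4.
E[W | tails] = (12+3+8+7+7)/5 = 37/5.
E[W] = (1/2)·(27/4) + (1/2)·(37/5) = 283/40.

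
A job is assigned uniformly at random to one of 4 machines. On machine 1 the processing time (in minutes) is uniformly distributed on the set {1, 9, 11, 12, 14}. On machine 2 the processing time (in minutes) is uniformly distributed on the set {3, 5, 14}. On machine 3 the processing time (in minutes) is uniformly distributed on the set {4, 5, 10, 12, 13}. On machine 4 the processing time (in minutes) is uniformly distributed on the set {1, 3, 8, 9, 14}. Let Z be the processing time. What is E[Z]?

E[Z | machine 1] = (1+9+11+12+14)/5 = 47/5.
E[Z | machine 2] = (3+5+14)/3 = 22/3.
E[Z | machine 3] = (4+5+10+12+13)/5 = 44/5.
E[Z | machine 4] = (1+3+8+9+14)/5 = 7.
By the law of total expectation,
E[Z] = (1/4)·(47/5) + (1/4)·(22/3) + (1/4)·(44/5) + (1/4)·(7) = 122/15.

122/15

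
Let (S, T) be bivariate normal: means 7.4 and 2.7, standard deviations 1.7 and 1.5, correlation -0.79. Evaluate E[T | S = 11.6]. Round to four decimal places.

For a bivariate normal, E[T | S=x] = μ_T + ρ·(σ_T/σ_S)·(x − μ_S).
E[T | S=11.6] = 2.7 + (-0.79)·(1.5/1.7)·(11.6 − (7.4)) = 2.7 + (-0.697059)·(4.2) = -0.2276.

-0.2276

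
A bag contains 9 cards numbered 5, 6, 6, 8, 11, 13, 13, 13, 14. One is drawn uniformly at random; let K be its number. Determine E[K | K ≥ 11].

64/5

P(K ≥ 11) = 5/9.
Σ over the event: 11·1/9 + 13·1/3 + 14·1/9 = 64/9.
E[K | K ≥ 11] = (64/9) / (5/9) = 64/5.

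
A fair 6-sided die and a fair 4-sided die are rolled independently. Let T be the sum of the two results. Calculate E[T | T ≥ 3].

142/23

P(T ≥ 3) = 23/24.
Σ over the event: 3·1/12 + 4·1/8 + 5·1/6 + 6·1/6 + 7·1/6 + 8·1/8 + 9·1/12 + 10·1/24 = 71/12.
E[T | T ≥ 3] = (71/12) / (23/24) = 142/23.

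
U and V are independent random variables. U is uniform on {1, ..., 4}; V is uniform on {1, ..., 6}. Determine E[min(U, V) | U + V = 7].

9/4

Outcomes with U + V = 7: (1,6), (2,5), (3,4), (4,3), each with probability 1/24.
E[min(U, V) | U + V = 7] = (1 + 2 + 3 + 3) / 4 = 9/4.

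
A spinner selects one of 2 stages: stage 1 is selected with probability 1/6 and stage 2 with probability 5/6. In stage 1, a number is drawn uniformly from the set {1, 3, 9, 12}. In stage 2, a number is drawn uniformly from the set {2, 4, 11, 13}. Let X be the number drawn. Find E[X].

175/24

E[X | stage 1] = (1+3+9+12)/4 = 25/4.
E[X | stage 2] = (2+4+11+13)/4 = 15/2.
E[X] = (1/6)·(25/4) + (5/6)·(15/2) = 175/24.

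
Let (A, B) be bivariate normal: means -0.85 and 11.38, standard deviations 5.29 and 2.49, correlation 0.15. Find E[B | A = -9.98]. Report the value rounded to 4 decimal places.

10.7354

E[B | A=x] = μ_B + ρ(σ_B/σ_A)(x − μ_A) for jointly normal variables.
E[B | A=-9.98] = 11.38 + (0.15)·(2.49/5.29)·(-9.98 − (-0.85)) = 11.38 + (0.070605)·(-9.13) = 10.7354.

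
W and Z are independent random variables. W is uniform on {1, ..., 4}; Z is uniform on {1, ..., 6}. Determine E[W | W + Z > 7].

10/3

Outcomes with W + Z > 7: (2,6), (3,5), (3,6), (4,4), (4,5), (4,6), each with probability 1/24.
E[W | W + Z > 7] = (2 + 3 + 3 + 4 + 4 + 4) / 6 = 10/3.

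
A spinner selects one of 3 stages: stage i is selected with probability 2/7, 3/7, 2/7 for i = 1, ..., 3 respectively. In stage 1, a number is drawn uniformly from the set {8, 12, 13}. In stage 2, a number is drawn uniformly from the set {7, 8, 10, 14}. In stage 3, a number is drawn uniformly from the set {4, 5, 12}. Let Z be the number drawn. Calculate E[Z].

261/28

E[Z | stage 1] = (8+12+13)/3 = 11.
E[Z | stage 2] = (7+8+10+14)/4 = 39/4.
E[Z | stage 3] = (4+5+12)/3 = 7.
E[Z] = (2/7)·(11) + (3/7)·(39/4) + (2/7)·(7) = 261/28.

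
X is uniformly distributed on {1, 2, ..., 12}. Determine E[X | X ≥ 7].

19/2

Given X ≥ 7, X is equally likely to be any of {7, 8, 9, 10, 11, 12}.
E[X | X ≥ 7] = (7 + 8 + 9 + 10 + 11 + 12) / 6 = 19/2.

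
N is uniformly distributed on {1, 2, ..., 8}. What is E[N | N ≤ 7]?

Given N ≤ 7, N is equally likely to be any of {1, 2, 3, 4, 5, 6, 7}.
E[N | N ≤ 7] = (1 + 2 + 3 + 4 + 5 + 6 + 7) / 7 = 4.

4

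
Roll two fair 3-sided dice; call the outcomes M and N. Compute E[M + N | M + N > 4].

16/3

Outcomes with M + N > 4: (2,3), (3,2), (3,3), each with probability 1/9.
E[M + N | M + N > 4] = (5 + 5 + 6) / 3 = 16/3.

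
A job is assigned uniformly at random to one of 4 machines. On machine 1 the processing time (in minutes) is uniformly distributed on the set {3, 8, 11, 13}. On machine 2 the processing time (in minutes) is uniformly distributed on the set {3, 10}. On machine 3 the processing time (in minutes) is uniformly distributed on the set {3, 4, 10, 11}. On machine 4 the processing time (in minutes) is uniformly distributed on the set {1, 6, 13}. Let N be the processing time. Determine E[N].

E[N | machine 1] = (3+8+11+13)/4 = 35/4.
E[N | machine 2] = (3+10)/2 = 13/2.
E[N | machine 3] = (3+4+10+11)/4 = 7.
E[N | machine 4] = (1+6+13)/3 = 20/3.
E[N] = (1/4)·(35/4) + (1/4)·(13/2) + (1/4)·(7) + (1/4)·(20/3) = 347/48.

347/48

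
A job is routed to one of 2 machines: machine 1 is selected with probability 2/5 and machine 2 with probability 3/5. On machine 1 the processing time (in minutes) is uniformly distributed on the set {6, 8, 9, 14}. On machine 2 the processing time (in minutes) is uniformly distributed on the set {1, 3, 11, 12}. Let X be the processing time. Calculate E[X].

31/4

E[X | machine 1] = (6+8+9+14)/4 = 37/4.
E[X | machine 2] = (1+3+11+12)/4 = 27/4.
E[X] = (2/5)·(37/4) + (3/5)·(27/4) = 31/4.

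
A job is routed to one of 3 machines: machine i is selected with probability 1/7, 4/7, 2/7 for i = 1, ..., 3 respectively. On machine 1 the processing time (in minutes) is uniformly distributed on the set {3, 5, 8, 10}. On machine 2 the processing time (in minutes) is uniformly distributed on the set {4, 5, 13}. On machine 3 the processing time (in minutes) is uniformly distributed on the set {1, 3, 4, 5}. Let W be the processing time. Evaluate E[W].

127/21

E[W | machine 1] = (3+5+8+10)/4 = 13/2.
E[W | machine 2] = (4+5+13)/3 = 22/3.
E[W | machine 3] = (1+3+4+5)/4 = 13/4.
E[W] = (1/7)·(13/2) + (4/7)·(22/3) + (2/7)·(13/4) = 127/21.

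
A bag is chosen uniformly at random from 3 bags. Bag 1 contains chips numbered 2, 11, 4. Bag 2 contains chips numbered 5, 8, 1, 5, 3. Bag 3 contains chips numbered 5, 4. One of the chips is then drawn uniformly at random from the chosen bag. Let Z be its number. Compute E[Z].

437/90

E[Z | bag 1] = (2+11+4)/3 = 17/3.
E[Z | bag 2] = (5+8+1+5+3)/5 = 22/5.
E[Z | bag 3] = (5+4)/2 = 9/2.
By the law of total expectation,
E[Z] = (1/3)·(17/3) + (1/3)·(22/5) + (1/3)·(9/2) = 437/90.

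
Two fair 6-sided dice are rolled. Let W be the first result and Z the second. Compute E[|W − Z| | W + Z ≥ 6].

28/13

P(W + Z ≥ 6) = 13/18.
Summing |W−Z|·P(x,y) over outcomes with W + Z ≥ 6 gives 14/9.
E[|W − Z| | W + Z ≥ 6] = (14/9) / (13/18) = 28/13.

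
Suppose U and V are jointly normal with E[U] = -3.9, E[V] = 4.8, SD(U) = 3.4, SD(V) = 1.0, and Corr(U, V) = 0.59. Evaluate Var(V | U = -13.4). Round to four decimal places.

Var(V | U=x) = (1 − ρ²)·σ_V².
Var(V | U=-13.4) = (1.0)²·(1 − (0.59)²) = 1·0.6519 = 0.6519.

0.6519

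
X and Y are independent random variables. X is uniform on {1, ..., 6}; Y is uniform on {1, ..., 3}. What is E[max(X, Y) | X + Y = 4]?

Outcomes with X + Y = 4: (1,3), (2,2), (3,1), each with probability 1/18.
E[max(X, Y) | X + Y = 4] = (3 + 2 + 3) / 3 = 8/3.

8/3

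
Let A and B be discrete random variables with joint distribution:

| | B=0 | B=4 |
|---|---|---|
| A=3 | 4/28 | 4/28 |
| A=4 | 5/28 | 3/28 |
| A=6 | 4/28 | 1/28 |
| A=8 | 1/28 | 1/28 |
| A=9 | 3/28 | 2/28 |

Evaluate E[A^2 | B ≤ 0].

567/17

P(B ≤ 0) = 17/28.
Σ A^2·P over the event = 9·(4/28) + 16·(5/28) + 36·(4/28) + 64·(1/28) + 81·(3/28) = 81/4.
E[A^2 | B ≤ 0] = (81/4) / (17/28) = 567/17.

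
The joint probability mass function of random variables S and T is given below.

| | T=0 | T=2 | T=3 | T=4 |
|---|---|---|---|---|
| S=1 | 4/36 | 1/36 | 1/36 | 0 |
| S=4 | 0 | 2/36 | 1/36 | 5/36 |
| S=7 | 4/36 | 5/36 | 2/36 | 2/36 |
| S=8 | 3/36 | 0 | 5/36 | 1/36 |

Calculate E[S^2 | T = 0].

392/11

P(T = 0) = 11/36.
Σ S^2·P over the event = 1·(4/36) + 49·(4/36) + 64·(3/36) = 98/9.
E[S^2 | T = 0] = (98/9) / (11/36) = 392/11.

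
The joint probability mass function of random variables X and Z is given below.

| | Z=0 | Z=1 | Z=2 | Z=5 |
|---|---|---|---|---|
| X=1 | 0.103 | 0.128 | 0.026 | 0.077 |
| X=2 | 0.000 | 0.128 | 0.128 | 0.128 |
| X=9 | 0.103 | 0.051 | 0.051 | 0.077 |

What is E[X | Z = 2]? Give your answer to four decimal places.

3.6146

P(Z = 2) = 0.205.
Σ X·P over the event = 1·(0.026) + 2·(0.128) + 9·(0.051) = 0.741.
E[X | Z = 2] = (0.741) / (0.205) = 3.6146.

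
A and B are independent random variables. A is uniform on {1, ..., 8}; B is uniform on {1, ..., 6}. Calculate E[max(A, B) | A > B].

160/27

P(A > B) = 9/16.
Summing max(A,B)·P(x,y) over outcomes with A > B gives 10/3.
E[max(A, B) | A > B] = (10/3) / (9/16) = 160/27.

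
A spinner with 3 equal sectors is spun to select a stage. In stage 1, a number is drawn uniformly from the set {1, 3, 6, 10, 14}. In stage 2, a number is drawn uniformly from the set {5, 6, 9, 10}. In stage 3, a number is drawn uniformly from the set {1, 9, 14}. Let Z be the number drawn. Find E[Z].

223/30

E[Z | stage 1] = (1+3+6+10+14)/5 = 34/5.
E[Z | stage 2] = (5+6+9+10)/4 = 15/2.
E[Z | stage 3] = (1+9+14)/3 = 8.
E[Z] = (1/3)·(34/5) + (1/3)·(15/2) + (1/3)·(8) = 223/30.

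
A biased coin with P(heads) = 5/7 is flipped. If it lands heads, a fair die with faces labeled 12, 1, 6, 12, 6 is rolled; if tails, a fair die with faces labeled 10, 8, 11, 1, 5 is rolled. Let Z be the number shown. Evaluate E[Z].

51/7

E[Z | heads] = (12+1+6+12+6)/5 = 37/5.
E[Z | tails] = (10+8+11+1+5)/5 = 7.
E[Z] = (5/7)·(37/5) + (2/7)·(7) = 51/7.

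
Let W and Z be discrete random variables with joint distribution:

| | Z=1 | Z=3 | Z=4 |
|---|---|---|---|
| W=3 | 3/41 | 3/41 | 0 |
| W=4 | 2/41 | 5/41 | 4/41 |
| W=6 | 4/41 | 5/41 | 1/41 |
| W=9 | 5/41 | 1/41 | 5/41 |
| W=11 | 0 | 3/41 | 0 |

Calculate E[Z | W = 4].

P(W = 4) = 11/41.
Summing Z·P(W=x,Z=y) over the conditioning event gives 33/41.
E[Z | W = 4] = (33/41) / (11/41) = 3.

3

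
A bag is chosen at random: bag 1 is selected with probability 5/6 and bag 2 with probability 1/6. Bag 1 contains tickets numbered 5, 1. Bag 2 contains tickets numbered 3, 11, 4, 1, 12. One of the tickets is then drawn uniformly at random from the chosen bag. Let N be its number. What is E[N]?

53/15

E[N | bag 1] = (5+1)/2 = 3.
E[N | bag 2] = (3+11+4+1+12)/5 = 31/5.
E[N] = (5/6)·(3) + (1/6)·(31/5) = 53/15.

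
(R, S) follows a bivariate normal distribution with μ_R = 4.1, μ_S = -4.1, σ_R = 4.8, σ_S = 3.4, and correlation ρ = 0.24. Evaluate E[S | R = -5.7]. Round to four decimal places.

-5.7660

E[S | R=x] = μ_S + ρ(σ_S/σ_R)(x − μ_R) for jointly normal variables.
E[S | R=-5.7] = -4.1 + (0.24)·(3.4/4.8)·(-5.7 − (4.1)) = -4.1 + (0.17)·(-9.8) = -5.7660.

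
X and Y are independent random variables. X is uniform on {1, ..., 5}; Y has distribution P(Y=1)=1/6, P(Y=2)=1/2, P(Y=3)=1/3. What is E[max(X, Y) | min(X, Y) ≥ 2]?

P(min(X, Y) ≥ 2) = 2/3.
Summing max(X,Y)·P(x,y) over outcomes with min(X, Y) ≥ 2 gives 12/5.
E[max(X, Y) | min(X, Y) ≥ 2] = (12/5) / (2/3) = 18/5.

18/5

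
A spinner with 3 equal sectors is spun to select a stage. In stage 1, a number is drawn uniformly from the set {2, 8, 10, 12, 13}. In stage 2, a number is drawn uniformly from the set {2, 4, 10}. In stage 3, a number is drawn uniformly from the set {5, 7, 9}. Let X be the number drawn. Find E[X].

64/9

E[X | stage 1] = (2+8+10+12+13)/5 = 9.
E[X | stage 2] = (2+4+10)/3 = 16/3.
E[X | stage 3] = (5+7+9)/3 = 7.
E[X] = (1/3)·(9) + (1/3)·(16/3) + (1/3)·(7) = 64/9.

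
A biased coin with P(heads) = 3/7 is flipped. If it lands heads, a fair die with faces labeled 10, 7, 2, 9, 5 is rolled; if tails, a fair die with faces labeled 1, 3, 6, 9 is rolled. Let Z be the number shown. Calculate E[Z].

194/35

E[Z | heads] = (10+7+2+9+5)/5 = 33/5.
E[Z | tails] = (1+3+6+9)/4 = 19/4.
E[Z] = (3/7)·(33/5) + (4/7)·(19/4) = 194/35.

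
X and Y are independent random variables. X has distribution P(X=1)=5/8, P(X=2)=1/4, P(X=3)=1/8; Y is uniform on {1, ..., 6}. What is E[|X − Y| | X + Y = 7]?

P(X + Y = 7) = 1/6.
Summing |X−Y|·P(x,y) over outcomes with X + Y = 7 gives 2/3.
E[|X − Y| | X + Y = 7] = (2/3) / (1/6) = 4.

4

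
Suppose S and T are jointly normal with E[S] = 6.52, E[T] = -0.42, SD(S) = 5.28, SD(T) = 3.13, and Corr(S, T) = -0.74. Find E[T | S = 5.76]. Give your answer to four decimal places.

-0.0866

For a bivariate normal, E[T | S=x] = μ_T + ρ·(σ_T/σ_S)·(x − μ_S).
E[T | S=5.76] = -0.42 + (-0.74)·(3.13/5.28)·(5.76 − (6.52)) = -0.42 + (-0.43867)·(-0.76) = -0.0866.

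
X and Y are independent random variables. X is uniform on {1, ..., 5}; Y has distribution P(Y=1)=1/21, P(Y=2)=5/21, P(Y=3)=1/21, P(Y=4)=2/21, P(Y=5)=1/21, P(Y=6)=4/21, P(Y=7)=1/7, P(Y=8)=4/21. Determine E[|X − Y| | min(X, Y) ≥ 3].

P(min(X, Y) ≥ 3) = 3/7.
Summing |X−Y|·P(x,y) over outcomes with min(X, Y) ≥ 3 gives 109/105.
E[|X − Y| | min(X, Y) ≥ 3] = (109/105) / (3/7) = 109/45.

109/45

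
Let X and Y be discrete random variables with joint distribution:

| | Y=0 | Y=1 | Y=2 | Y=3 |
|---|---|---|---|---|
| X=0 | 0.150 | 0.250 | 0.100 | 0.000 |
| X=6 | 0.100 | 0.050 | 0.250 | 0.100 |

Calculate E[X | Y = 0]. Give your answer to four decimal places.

P(Y = 0) = 0.250.
Σ X·P over the event = 0·(0.150) + 6·(0.100) = 0.600.
E[X | Y = 0] = (0.600) / (0.250) = 2.4000.

2.4000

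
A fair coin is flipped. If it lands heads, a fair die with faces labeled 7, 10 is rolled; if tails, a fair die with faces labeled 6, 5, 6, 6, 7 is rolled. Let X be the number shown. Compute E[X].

E[X | heads] = (7+10)/2 = 17/2.
E[X | tails] = (6+5+6+6+7)/5 = 6.
By the law of total expectation,
E[X] = (1/2)·(17/2) + (1/2)·(6) = 29/4.

29/4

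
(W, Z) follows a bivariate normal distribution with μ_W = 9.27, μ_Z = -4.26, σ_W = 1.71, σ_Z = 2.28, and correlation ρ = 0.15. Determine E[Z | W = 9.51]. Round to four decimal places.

For a bivariate normal, E[Z | W=x] = μ_Z + ρ·(σ_Z/σ_W)·(x − μ_W).
E[Z | W=9.51] = -4.26 + (0.15)·(2.28/1.71)·(9.51 − (9.27)) = -4.26 + (0.2)·(0.24) = -4.2120.

-4.2120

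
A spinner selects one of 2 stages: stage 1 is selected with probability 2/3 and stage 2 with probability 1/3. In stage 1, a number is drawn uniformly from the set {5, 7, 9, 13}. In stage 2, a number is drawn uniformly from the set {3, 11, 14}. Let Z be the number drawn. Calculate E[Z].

E[Z | stage 1] = (5+7+9+13)/4 = 17/2.
E[Z | stage 2] = (3+11+14)/3 = 28/3.
E[Z] = (2/3)·(17/2) + (1/3)·(28/3) = 79/9.

79/9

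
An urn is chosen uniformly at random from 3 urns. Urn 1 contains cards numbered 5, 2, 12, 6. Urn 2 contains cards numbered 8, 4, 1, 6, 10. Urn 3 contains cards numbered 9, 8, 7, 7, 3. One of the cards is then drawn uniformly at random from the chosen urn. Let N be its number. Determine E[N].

E[N | urn 1] = (5+2+12+6)/4 = 25/4.
E[N | urn 2] = (8+4+1+6+10)/5 = 29/5.
E[N | urn 3] = (9+8+7+7+3)/5 = 34/5.
E[N] = (1/3)·(25/4) + (1/3)·(29/5) + (1/3)·(34/5) = 377/60.

377/60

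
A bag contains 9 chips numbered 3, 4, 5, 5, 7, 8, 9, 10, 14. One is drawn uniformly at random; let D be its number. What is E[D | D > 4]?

P(D > 4) = 7/9.
Σ over the event: 5·2/9 + 7·1/9 + 8·1/9 + 9·1/9 + 10·1/9 + 14·1/9 = 58/9.
E[D | D > 4] = (58/9) / (7/9) = 58/7.

58/7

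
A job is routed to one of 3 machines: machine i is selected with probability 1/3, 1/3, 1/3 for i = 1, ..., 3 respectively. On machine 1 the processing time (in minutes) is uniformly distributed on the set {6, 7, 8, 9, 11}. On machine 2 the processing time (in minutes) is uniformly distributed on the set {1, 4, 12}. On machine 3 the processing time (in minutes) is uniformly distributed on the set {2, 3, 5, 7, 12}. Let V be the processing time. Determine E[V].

59/9

E[V | machine 1] = (6+7+8+9+11)/5 = 41/5.
E[V | machine 2] = (1+4+12)/3 = 17/3.
E[V | machine 3] = (2+3+5+7+12)/5 = 29/5.
E[V] = (1/3)·(41/5) + (1/3)·(17/3) + (1/3)·(29/5) = 59/9.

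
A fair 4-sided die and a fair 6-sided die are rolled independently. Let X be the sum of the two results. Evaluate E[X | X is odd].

P(X is odd) = 1/2.
Σ over the event: 3·1/12 + 5·1/6 + 7·1/6 + 9·1/12 = 3.
E[X | X is odd] = (3) / (1/2) = 6.

6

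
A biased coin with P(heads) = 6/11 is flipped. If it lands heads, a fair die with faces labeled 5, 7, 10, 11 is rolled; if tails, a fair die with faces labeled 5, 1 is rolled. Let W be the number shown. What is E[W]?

129/22

E[W | heads] = (5+7+10+11)/4 = 33/4.
E[W | tails] = (5+1)/2 = 3.
By the law of total expectation,
E[W] = (6/11)·(33/4) + (5/11)·(3) = 129/22.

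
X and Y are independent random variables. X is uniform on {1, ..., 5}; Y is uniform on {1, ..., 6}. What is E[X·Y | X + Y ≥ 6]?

14

P(X + Y ≥ 6) = 2/3.
Summing XY·P(x,y) over outcomes with X + Y ≥ 6 gives 28/3.
E[X·Y | X + Y ≥ 6] = (28/3) / (2/3) = 14.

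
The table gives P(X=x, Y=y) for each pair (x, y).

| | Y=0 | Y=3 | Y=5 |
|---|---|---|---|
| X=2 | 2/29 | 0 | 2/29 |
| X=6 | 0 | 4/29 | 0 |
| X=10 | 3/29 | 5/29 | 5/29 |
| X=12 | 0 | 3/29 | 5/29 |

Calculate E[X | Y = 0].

34/5

P(Y = 0) = 5/29.
Σ X·P over the event = 2·(2/29) + 10·(3/29) = 34/29.
E[X | Y = 0] = (34/29) / (5/29) = 34/5.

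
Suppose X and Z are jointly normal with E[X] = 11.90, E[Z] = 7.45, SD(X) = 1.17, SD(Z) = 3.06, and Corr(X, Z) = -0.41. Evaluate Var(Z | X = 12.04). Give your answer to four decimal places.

For a bivariate normal, Var(Z | X=x) = σ_Z²(1 − ρ²).
Var(Z | X=12.04) = (3.06)²·(1 − (-0.41)²) = 9.3636·0.8319 = 7.7896.

7.7896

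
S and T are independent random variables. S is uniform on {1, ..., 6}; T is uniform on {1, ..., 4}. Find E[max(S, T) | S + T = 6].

Outcomes with S + T = 6: (2,4), (3,3), (4,2), (5,1), each with probability 1/24.
E[max(S, T) | S + T = 6] = (4 + 3 + 4 + 5) / 4 = 4.

4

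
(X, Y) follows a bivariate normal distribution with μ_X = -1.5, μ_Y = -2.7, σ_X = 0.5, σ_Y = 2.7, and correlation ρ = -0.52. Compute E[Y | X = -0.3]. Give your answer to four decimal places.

For a bivariate normal, E[Y | X=x] = μ_Y + ρ·(σ_Y/σ_X)·(x − μ_X).
E[Y | X=-0.3] = -2.7 + (-0.52)·(2.7/0.5)·(-0.3 − (-1.5)) = -2.7 + (-2.808)·(1.2) = -6.0696.

-6.0696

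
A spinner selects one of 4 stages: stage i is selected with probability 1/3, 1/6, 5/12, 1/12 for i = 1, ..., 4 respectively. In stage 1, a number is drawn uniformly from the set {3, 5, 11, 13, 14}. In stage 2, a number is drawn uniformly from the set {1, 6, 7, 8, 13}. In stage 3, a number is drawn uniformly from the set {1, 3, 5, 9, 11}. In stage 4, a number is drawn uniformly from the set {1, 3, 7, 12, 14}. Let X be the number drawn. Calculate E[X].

E[X | stage 1] = (3+5+11+13+14)/5 = 46/5.
E[X | stage 2] = (1+6+7+8+13)/5 = 7.
E[X | stage 3] = (1+3+5+9+11)/5 = 29/5.
E[X | stage 4] = (1+3+7+12+14)/5 = 37/5.
E[X] = (1/3)·(46/5) + (1/6)·(7) + (5/12)·(29/5) + (1/12)·(37/5) = 109/15.

109/15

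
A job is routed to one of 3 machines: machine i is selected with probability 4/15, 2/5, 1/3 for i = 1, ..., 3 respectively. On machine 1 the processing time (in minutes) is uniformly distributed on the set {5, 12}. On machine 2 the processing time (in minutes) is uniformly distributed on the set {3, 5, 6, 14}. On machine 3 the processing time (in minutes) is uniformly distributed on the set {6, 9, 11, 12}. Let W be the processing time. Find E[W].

247/30

E[W | machine 1] = (5+12)/2 = 17/2.
E[W | machine 2] = (3+5+6+14)/4 = 7.
E[W | machine 3] = (6+9+11+12)/4 = 19/2.
By the law of total expectation,
E[W] = (4/15)·(17/2) + (2/5)·(7) + (1/3)·(19/2) = 247/30.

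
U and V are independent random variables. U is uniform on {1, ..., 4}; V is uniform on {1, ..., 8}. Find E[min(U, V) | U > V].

5/3

Outcomes with U > V: (2,1), (3,1), (3,2), (4,1), (4,2), (4,3), each with probability 1/32.
E[min(U, V) | U > V] = (1 + 1 + 2 + 1 + 2 + 3) / 6 = 5/3.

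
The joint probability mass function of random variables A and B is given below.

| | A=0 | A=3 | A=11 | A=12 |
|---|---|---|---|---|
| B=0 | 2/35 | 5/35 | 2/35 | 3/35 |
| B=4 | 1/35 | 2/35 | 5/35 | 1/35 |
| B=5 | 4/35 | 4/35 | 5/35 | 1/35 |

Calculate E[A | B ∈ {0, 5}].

76/13

P(B ∈ {0, 5}) = 26/35.
Summing A·P(A=x,B=y) over the conditioning event gives 152/35.
E[A | B ∈ {0, 5}] = (152/35) / (26/35) = 76/13.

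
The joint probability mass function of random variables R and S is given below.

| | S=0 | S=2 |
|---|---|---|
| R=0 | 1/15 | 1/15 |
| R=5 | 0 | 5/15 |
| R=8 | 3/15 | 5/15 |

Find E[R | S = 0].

6

P(S = 0) = 4/15.
Summing R·P(R=x,S=y) over the conditioning event gives 8/5.
E[R | S = 0] = (8/5) / (4/15) = 6.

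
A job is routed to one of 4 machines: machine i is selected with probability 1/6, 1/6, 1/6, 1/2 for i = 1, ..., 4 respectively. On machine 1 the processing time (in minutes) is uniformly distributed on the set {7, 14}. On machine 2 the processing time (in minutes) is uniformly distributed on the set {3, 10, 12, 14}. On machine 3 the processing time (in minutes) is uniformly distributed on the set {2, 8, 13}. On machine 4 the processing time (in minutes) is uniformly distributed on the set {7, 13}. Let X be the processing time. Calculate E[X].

E[X | machine 1] = (7+14)/2 = 21/2.
E[X | machine 2] = (3+10+12+14)/4 = 39/4.
E[X | machine 3] = (2+8+13)/3 = 23/3.
E[X | machine 4] = (7+13)/2 = 10.
E[X] = (1/6)·(21/2) + (1/6)·(39/4) + (1/6)·(23/3) + (1/2)·(10) = 695/72.

695/72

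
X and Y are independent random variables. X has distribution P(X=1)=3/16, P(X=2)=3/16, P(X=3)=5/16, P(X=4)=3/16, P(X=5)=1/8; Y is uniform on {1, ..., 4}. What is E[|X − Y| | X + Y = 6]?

P(X + Y = 6) = 13/64.
Summing |X−Y|·P(x,y) over outcomes with X + Y = 6 gives 5/16.
E[|X − Y| | X + Y = 6] = (5/16) / (13/64) = 20/13.

20/13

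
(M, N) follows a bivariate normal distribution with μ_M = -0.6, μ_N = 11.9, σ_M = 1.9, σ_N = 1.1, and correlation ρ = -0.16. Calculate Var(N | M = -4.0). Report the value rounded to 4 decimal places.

Var(N | M=x) = (1 − ρ²)·σ_N².
Var(N | M=-4.0) = (1.1)²·(1 − (-0.16)²) = 1.21·0.9744 = 1.1790.

1.1790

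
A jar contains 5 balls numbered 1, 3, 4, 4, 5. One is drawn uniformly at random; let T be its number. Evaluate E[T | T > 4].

5

P(T > 4) = 1/5.
Σ over the event: 5·1/5 = 1.
E[T | T > 4] = (1) / (1/5) = 5.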